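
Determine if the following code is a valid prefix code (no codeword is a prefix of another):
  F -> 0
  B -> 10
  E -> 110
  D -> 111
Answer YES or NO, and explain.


Checking each pair (does one codeword prefix another?):
  F='0' vs B='10': no prefix
  F='0' vs E='110': no prefix
  F='0' vs D='111': no prefix
  B='10' vs F='0': no prefix
  B='10' vs E='110': no prefix
  B='10' vs D='111': no prefix
  E='110' vs F='0': no prefix
  E='110' vs B='10': no prefix
  E='110' vs D='111': no prefix
  D='111' vs F='0': no prefix
  D='111' vs B='10': no prefix
  D='111' vs E='110': no prefix
No violation found over all pairs.

YES -- this is a valid prefix code. No codeword is a prefix of any other codeword.


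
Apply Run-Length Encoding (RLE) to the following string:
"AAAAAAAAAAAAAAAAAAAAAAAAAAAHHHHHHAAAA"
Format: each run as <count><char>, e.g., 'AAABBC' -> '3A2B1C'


Scanning runs left to right:
  i=0: run of 'A' x 27 -> '27A'
  i=27: run of 'H' x 6 -> '6H'
  i=33: run of 'A' x 4 -> '4A'

RLE = 27A6H4A


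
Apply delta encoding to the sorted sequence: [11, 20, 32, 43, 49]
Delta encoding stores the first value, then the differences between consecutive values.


First value: 11
Deltas:
  20 - 11 = 9
  32 - 20 = 12
  43 - 32 = 11
  49 - 43 = 6


Delta encoded: [11, 9, 12, 11, 6]


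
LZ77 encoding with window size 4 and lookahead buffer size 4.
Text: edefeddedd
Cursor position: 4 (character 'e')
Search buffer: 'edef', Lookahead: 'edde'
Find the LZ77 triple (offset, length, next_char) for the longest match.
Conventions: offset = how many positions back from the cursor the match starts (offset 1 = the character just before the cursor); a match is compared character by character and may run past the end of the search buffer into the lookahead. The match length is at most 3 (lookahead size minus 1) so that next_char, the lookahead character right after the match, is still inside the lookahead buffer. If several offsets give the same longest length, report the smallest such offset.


Try each offset into the search buffer:
  offset=1 (pos 3, char 'f'): match length 0
  offset=2 (pos 2, char 'e'): match length 1
  offset=3 (pos 1, char 'd'): match length 0
  offset=4 (pos 0, char 'e'): match length 2
Longest match has length 2 at offset 4.
next_char = character at position 4 + 2 = 6 -> 'd'

Best match: offset=4, length=2 (matching 'ed' starting at position 0)
LZ77 triple: (4, 2, 'd')


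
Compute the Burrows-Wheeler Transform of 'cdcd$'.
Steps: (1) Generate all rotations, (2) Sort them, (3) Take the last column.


Rotations (sorted):
  0: $cdcd -> last char: d
  1: cd$cd -> last char: d
  2: cdcd$ -> last char: $
  3: d$cdc -> last char: c
  4: dcd$c -> last char: c


BWT = dd$cc


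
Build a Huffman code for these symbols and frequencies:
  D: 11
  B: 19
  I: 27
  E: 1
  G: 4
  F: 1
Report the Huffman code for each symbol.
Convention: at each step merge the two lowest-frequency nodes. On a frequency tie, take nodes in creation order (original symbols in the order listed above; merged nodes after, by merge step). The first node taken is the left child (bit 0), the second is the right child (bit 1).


Huffman tree construction:
Step 1: Merge E(1) + F(1) = 2
Step 2: Merge (E+F)(2) + G(4) = 6
Step 3: Merge ((E+F)+G)(6) + D(11) = 17
Step 4: Merge (((E+F)+G)+D)(17) + B(19) = 36
Step 5: Merge I(27) + ((((E+F)+G)+D)+B)(36) = 63
Read each symbol's code off the tree from the root (left child = 0, right child = 1).

Codes:
  D: 101 (length 3)
  B: 11 (length 2)
  I: 0 (length 1)
  E: 10000 (length 5)
  G: 1001 (length 4)
  F: 10001 (length 5)
Average code length: 124/63 = 1.9683 bits/symbol


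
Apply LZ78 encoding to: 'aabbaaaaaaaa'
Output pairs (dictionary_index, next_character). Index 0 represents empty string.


LZ78 encoding steps:
Dictionary: {0: ''}
Step 1: w='' (idx 0), next='a' -> output (0, 'a'), add 'a' as idx 1
Step 2: w='a' (idx 1), next='b' -> output (1, 'b'), add 'ab' as idx 2
Step 3: w='' (idx 0), next='b' -> output (0, 'b'), add 'b' as idx 3
Step 4: w='a' (idx 1), next='a' -> output (1, 'a'), add 'aa' as idx 4
Step 5: w='aa' (idx 4), next='a' -> output (4, 'a'), add 'aaa' as idx 5
Step 6: w='aaa' (idx 5), end of input -> output (5, '')


Encoded: [(0, 'a'), (1, 'b'), (0, 'b'), (1, 'a'), (4, 'a'), (5, '')]


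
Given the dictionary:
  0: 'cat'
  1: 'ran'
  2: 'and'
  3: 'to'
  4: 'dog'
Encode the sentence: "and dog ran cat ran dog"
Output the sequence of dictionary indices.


Look up each word in the dictionary:
  'and' -> 2
  'dog' -> 4
  'ran' -> 1
  'cat' -> 0
  'ran' -> 1
  'dog' -> 4

Encoded: [2, 4, 1, 0, 1, 4]


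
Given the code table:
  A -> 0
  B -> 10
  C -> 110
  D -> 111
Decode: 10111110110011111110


Decoding:
10 -> B
111 -> D
110 -> C
110 -> C
0 -> A
111 -> D
111 -> D
10 -> B


Result: BDCCADDB


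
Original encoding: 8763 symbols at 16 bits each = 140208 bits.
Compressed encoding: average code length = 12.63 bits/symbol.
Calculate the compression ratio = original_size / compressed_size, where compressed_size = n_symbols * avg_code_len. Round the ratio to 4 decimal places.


original_size = n_symbols * orig_bits = 8763 * 16 = 140208 bits
compressed_size = n_symbols * avg_code_len = 8763 * 12.63 = 110676.69 bits
ratio = original_size / compressed_size = 140208 / 110676.69 = 1.2668

Compression ratio = 1.2668


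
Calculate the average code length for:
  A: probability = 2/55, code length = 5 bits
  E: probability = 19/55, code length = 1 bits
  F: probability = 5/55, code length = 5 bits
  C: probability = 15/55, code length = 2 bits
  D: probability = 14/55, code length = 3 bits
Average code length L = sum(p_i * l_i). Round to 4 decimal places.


Weighted contributions p_i * l_i:
  A: (2/55) * 5 = 10/55
  E: (19/55) * 1 = 19/55
  F: (5/55) * 5 = 25/55
  C: (15/55) * 2 = 30/55
  D: (14/55) * 3 = 42/55
Sum = (10 + 19 + 25 + 30 + 42)/55 = 126/55

L = 126/55 = 2.2909 bits/symbol


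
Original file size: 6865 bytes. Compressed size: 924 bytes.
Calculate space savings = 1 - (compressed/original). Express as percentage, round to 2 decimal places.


ratio = compressed/original = 924/6865 = 0.134596
savings = 1 - ratio = 1 - 0.134596 = 0.865404
as a percentage: 0.865404 * 100 = 86.54%

Space savings = 1 - 924/6865 = 86.54%


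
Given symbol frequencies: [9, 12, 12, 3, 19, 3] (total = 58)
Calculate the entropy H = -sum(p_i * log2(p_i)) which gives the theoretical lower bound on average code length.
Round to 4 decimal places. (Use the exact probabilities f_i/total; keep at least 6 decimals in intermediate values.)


Per-symbol terms -p_i * log2(p_i) with p_i = f_i/58:
  p = 9/58 = 0.155172: log2(p) = -2.688056, -p*log2(p) = 0.417112
  p = 12/58 = 0.206897: log2(p) = -2.273018, -p*log2(p) = 0.470280
  p = 12/58 = 0.206897: log2(p) = -2.273018, -p*log2(p) = 0.470280
  p = 3/58 = 0.051724: log2(p) = -4.273018, -p*log2(p) = 0.221018
  p = 19/58 = 0.327586: log2(p) = -1.610053, -p*log2(p) = 0.527431
  p = 3/58 = 0.051724: log2(p) = -4.273018, -p*log2(p) = 0.221018
H = 0.417112 + 0.470280 + 0.470280 + 0.221018 + 0.527431 + 0.221018 = 2.327139

H = 2.3271 bits/symbol


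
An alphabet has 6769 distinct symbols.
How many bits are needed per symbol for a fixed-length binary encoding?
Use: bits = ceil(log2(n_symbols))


log2(6769) = 12.7247
Bracket: 2^12 = 4096 < 6769 <= 2^13 = 8192
So ceil(log2(6769)) = 13

bits = ceil(log2(6769)) = ceil(12.7247) = 13 bits


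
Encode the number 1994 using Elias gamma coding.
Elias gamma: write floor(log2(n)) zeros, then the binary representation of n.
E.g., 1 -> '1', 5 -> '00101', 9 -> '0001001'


num_bits = floor(log2(1994)) + 1 = 11
leading_zeros = num_bits - 1 = 10
binary(1994) = 11111001010

Elias gamma(1994) = '0000000000' + '11111001010' = 000000000011111001010 (21 bits)


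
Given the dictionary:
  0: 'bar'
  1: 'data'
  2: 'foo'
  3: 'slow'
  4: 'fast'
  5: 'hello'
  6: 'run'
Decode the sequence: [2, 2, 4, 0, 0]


Look up each index in the dictionary:
  2 -> 'foo'
  2 -> 'foo'
  4 -> 'fast'
  0 -> 'bar'
  0 -> 'bar'

Decoded: "foo foo fast bar bar"


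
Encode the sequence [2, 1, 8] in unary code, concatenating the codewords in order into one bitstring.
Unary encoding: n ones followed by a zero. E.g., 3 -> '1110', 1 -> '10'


Encode each number as n ones followed by a terminating 0:
  2 -> 110 (3 bits)
  1 -> 10 (2 bits)
  8 -> 111111110 (9 bits)
Total length = 3 + 2 + 9 = 14 bits.

Unary([2, 1, 8]) = 11010111111110 (14 bits)


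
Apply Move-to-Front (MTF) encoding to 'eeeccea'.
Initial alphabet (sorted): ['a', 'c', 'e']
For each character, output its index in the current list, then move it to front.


MTF encoding:
'e': index 2 in ['a', 'c', 'e'] -> ['e', 'a', 'c']
'e': index 0 in ['e', 'a', 'c'] -> ['e', 'a', 'c']
'e': index 0 in ['e', 'a', 'c'] -> ['e', 'a', 'c']
'c': index 2 in ['e', 'a', 'c'] -> ['c', 'e', 'a']
'c': index 0 in ['c', 'e', 'a'] -> ['c', 'e', 'a']
'e': index 1 in ['c', 'e', 'a'] -> ['e', 'c', 'a']
'a': index 2 in ['e', 'c', 'a'] -> ['a', 'e', 'c']


Output: [2, 0, 0, 2, 0, 1, 2]


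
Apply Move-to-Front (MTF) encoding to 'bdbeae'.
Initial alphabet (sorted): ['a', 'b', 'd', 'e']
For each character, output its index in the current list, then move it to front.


MTF encoding:
'b': index 1 in ['a', 'b', 'd', 'e'] -> ['b', 'a', 'd', 'e']
'd': index 2 in ['b', 'a', 'd', 'e'] -> ['d', 'b', 'a', 'e']
'b': index 1 in ['d', 'b', 'a', 'e'] -> ['b', 'd', 'a', 'e']
'e': index 3 in ['b', 'd', 'a', 'e'] -> ['e', 'b', 'd', 'a']
'a': index 3 in ['e', 'b', 'd', 'a'] -> ['a', 'e', 'b', 'd']
'e': index 1 in ['a', 'e', 'b', 'd'] -> ['e', 'a', 'b', 'd']


Output: [1, 2, 1, 3, 3, 1]


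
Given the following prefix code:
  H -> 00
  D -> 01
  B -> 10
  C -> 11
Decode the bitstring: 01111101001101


Decoding step by step:
Bits 01 -> D
Bits 11 -> C
Bits 11 -> C
Bits 01 -> D
Bits 00 -> H
Bits 11 -> C
Bits 01 -> D


Decoded message: DCCDHCD


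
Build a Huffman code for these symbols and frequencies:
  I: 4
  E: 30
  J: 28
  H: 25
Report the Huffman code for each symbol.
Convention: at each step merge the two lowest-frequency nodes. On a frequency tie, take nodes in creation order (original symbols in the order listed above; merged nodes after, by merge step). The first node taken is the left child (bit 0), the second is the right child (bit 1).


Huffman tree construction:
Step 1: Merge I(4) + H(25) = 29
Step 2: Merge J(28) + (I+H)(29) = 57
Step 3: Merge E(30) + (J+(I+H))(57) = 87
Read each symbol's code off the tree from the root (left child = 0, right child = 1).

Codes:
  I: 110 (length 3)
  E: 0 (length 1)
  J: 10 (length 2)
  H: 111 (length 3)
Average code length: 173/87 = 1.9885 bits/symbol


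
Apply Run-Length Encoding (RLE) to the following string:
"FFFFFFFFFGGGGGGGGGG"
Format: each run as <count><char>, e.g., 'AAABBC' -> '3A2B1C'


Scanning runs left to right:
  i=0: run of 'F' x 9 -> '9F'
  i=9: run of 'G' x 10 -> '10G'

RLE = 9F10G


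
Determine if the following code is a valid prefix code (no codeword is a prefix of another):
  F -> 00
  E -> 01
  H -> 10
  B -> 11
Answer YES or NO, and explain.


Checking each pair (does one codeword prefix another?):
  F='00' vs E='01': no prefix
  F='00' vs H='10': no prefix
  F='00' vs B='11': no prefix
  E='01' vs F='00': no prefix
  E='01' vs H='10': no prefix
  E='01' vs B='11': no prefix
  H='10' vs F='00': no prefix
  H='10' vs E='01': no prefix
  H='10' vs B='11': no prefix
  B='11' vs F='00': no prefix
  B='11' vs E='01': no prefix
  B='11' vs H='10': no prefix
No violation found over all pairs.

YES -- this is a valid prefix code. No codeword is a prefix of any other codeword.


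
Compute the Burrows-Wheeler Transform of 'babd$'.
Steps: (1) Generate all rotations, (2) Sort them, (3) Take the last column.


Rotations (sorted):
  0: $babd -> last char: d
  1: abd$b -> last char: b
  2: babd$ -> last char: $
  3: bd$ba -> last char: a
  4: d$bab -> last char: b


BWT = db$ab


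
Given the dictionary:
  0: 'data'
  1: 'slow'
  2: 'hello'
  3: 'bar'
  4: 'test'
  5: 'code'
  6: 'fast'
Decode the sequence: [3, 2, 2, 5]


Look up each index in the dictionary:
  3 -> 'bar'
  2 -> 'hello'
  2 -> 'hello'
  5 -> 'code'

Decoded: "bar hello hello code"


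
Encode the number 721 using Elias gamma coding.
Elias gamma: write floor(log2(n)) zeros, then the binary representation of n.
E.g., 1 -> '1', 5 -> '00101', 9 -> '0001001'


num_bits = floor(log2(721)) + 1 = 10
leading_zeros = num_bits - 1 = 9
binary(721) = 1011010001

Elias gamma(721) = '000000000' + '1011010001' = 0000000001011010001 (19 bits)


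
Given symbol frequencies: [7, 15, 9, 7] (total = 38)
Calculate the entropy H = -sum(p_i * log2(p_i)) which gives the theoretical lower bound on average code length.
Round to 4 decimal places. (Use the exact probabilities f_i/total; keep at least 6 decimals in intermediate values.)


Per-symbol terms -p_i * log2(p_i) with p_i = f_i/38:
  p = 7/38 = 0.184211: log2(p) = -2.440573, -p*log2(p) = 0.449579
  p = 15/38 = 0.394737: log2(p) = -1.341037, -p*log2(p) = 0.529357
  p = 9/38 = 0.236842: log2(p) = -2.078003, -p*log2(p) = 0.492158
  p = 7/38 = 0.184211: log2(p) = -2.440573, -p*log2(p) = 0.449579
H = 0.449579 + 0.529357 + 0.492158 + 0.449579 = 1.920673

H = 1.9207 bits/symbol


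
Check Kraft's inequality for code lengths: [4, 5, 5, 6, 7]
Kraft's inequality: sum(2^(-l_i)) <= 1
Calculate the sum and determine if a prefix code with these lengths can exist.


Sum = 2^(-4) + 2^(-5) + 2^(-5) + 2^(-6) + 2^(-7)
    = 0.0625 + 0.03125 + 0.03125 + 0.015625 + 0.0078125
    = 19/128 = 0.1484375
Since 0.1484375 <= 1, Kraft's inequality IS satisfied.
A prefix code with these lengths CAN exist.

Kraft sum = 0.1484375. Satisfied.


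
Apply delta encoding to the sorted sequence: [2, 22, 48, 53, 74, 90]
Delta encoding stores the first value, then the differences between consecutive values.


First value: 2
Deltas:
  22 - 2 = 20
  48 - 22 = 26
  53 - 48 = 5
  74 - 53 = 21
  90 - 74 = 16


Delta encoded: [2, 20, 26, 5, 21, 16]


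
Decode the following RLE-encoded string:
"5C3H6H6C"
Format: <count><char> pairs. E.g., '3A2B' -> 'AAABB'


Expanding each <count><char> pair:
  5C -> 'CCCCC'
  3H -> 'HHH'
  6H -> 'HHHHHH'
  6C -> 'CCCCCC'

Decoded = CCCCCHHHHHHHHHCCCCCC


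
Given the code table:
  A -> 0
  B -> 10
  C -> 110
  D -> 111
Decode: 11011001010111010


Decoding:
110 -> C
110 -> C
0 -> A
10 -> B
10 -> B
111 -> D
0 -> A
10 -> B


Result: CCABBDAB


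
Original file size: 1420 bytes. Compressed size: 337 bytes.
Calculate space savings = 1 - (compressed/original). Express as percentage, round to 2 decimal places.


ratio = compressed/original = 337/1420 = 0.237324
savings = 1 - ratio = 1 - 0.237324 = 0.762676
as a percentage: 0.762676 * 100 = 76.27%

Space savings = 1 - 337/1420 = 76.27%


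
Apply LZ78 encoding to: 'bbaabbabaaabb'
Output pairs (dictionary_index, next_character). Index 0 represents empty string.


LZ78 encoding steps:
Dictionary: {0: ''}
Step 1: w='' (idx 0), next='b' -> output (0, 'b'), add 'b' as idx 1
Step 2: w='b' (idx 1), next='a' -> output (1, 'a'), add 'ba' as idx 2
Step 3: w='' (idx 0), next='a' -> output (0, 'a'), add 'a' as idx 3
Step 4: w='b' (idx 1), next='b' -> output (1, 'b'), add 'bb' as idx 4
Step 5: w='a' (idx 3), next='b' -> output (3, 'b'), add 'ab' as idx 5
Step 6: w='a' (idx 3), next='a' -> output (3, 'a'), add 'aa' as idx 6
Step 7: w='ab' (idx 5), next='b' -> output (5, 'b'), add 'abb' as idx 7


Encoded: [(0, 'b'), (1, 'a'), (0, 'a'), (1, 'b'), (3, 'b'), (3, 'a'), (5, 'b')]


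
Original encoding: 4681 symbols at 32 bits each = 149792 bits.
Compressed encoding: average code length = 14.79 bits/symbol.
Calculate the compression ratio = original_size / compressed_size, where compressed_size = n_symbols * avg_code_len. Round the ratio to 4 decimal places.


original_size = n_symbols * orig_bits = 4681 * 32 = 149792 bits
compressed_size = n_symbols * avg_code_len = 4681 * 14.79 = 69231.99 bits
ratio = original_size / compressed_size = 149792 / 69231.99 = 2.1636

Compression ratio = 2.1636


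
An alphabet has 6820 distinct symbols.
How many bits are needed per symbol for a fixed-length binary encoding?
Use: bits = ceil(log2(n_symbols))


log2(6820) = 12.7356
Bracket: 2^12 = 4096 < 6820 <= 2^13 = 8192
So ceil(log2(6820)) = 13

bits = ceil(log2(6820)) = ceil(12.7356) = 13 bits


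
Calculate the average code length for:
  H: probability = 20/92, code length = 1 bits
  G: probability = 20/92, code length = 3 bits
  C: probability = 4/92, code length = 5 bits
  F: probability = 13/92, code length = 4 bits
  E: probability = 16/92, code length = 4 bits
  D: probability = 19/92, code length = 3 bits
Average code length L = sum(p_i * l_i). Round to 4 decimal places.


Weighted contributions p_i * l_i:
  H: (20/92) * 1 = 20/92
  G: (20/92) * 3 = 60/92
  C: (4/92) * 5 = 20/92
  F: (13/92) * 4 = 52/92
  E: (16/92) * 4 = 64/92
  D: (19/92) * 3 = 57/92
Sum = (20 + 60 + 20 + 52 + 64 + 57)/92 = 273/92

L = 273/92 = 2.9674 bits/symbol


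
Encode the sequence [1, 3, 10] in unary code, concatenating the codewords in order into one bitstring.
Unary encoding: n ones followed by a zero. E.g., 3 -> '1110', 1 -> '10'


Encode each number as n ones followed by a terminating 0:
  1 -> 10 (2 bits)
  3 -> 1110 (4 bits)
  10 -> 11111111110 (11 bits)
Total length = 2 + 4 + 11 = 17 bits.

Unary([1, 3, 10]) = 10111011111111110 (17 bits)


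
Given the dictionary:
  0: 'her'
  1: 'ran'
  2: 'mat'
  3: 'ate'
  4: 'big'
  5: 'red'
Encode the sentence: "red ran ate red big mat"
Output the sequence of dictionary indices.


Look up each word in the dictionary:
  'red' -> 5
  'ran' -> 1
  'ate' -> 3
  'red' -> 5
  'big' -> 4
  'mat' -> 2

Encoded: [5, 1, 3, 5, 4, 2]


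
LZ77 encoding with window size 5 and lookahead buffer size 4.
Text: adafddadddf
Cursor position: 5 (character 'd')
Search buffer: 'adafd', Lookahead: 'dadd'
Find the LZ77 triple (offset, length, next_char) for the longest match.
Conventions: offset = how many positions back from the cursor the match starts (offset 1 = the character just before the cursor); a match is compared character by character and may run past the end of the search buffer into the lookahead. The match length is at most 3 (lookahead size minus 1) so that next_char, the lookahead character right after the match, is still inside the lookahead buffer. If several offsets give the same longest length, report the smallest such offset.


Try each offset into the search buffer:
  offset=1 (pos 4, char 'd'): match length 1
  offset=2 (pos 3, char 'f'): match length 0
  offset=3 (pos 2, char 'a'): match length 0
  offset=4 (pos 1, char 'd'): match length 2
  offset=5 (pos 0, char 'a'): match length 0
Longest match has length 2 at offset 4.
next_char = character at position 5 + 2 = 7 -> 'd'

Best match: offset=4, length=2 (matching 'da' starting at position 1)
LZ77 triple: (4, 2, 'd')


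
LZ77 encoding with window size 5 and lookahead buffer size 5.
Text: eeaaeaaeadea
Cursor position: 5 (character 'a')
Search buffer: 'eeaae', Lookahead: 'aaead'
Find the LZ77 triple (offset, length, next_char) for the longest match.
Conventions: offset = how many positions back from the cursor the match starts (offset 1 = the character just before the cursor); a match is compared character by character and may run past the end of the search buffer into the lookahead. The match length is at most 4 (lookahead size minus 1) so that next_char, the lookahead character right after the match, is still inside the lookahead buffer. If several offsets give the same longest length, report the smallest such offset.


Try each offset into the search buffer:
  offset=1 (pos 4, char 'e'): match length 0
  offset=2 (pos 3, char 'a'): match length 1
  offset=3 (pos 2, char 'a'): match length 4
  offset=4 (pos 1, char 'e'): match length 0
  offset=5 (pos 0, char 'e'): match length 0
Longest match has length 4 at offset 3.
next_char = character at position 5 + 4 = 9 -> 'd'

Best match: offset=3, length=4 (matching 'aaea' starting at position 2)
LZ77 triple: (3, 4, 'd')


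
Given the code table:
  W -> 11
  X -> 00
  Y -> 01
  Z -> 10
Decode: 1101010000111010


Decoding:
11 -> W
01 -> Y
01 -> Y
00 -> X
00 -> X
11 -> W
10 -> Z
10 -> Z


Result: WYYXXWZZ


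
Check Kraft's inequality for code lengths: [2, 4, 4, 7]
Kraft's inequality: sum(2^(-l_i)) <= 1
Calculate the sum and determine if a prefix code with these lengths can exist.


Sum = 2^(-2) + 2^(-4) + 2^(-4) + 2^(-7)
    = 0.25 + 0.0625 + 0.0625 + 0.0078125
    = 49/128 = 0.3828125
Since 0.3828125 <= 1, Kraft's inequality IS satisfied.
A prefix code with these lengths CAN exist.

Kraft sum = 0.3828125. Satisfied.


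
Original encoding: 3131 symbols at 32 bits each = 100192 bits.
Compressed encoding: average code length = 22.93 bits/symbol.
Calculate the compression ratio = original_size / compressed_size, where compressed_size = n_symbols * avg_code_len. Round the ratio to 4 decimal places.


original_size = n_symbols * orig_bits = 3131 * 32 = 100192 bits
compressed_size = n_symbols * avg_code_len = 3131 * 22.93 = 71793.83 bits
ratio = original_size / compressed_size = 100192 / 71793.83 = 1.3956

Compression ratio = 1.3956


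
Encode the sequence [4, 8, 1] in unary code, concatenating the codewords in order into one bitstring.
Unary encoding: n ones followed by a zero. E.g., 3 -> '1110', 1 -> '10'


Encode each number as n ones followed by a terminating 0:
  4 -> 11110 (5 bits)
  8 -> 111111110 (9 bits)
  1 -> 10 (2 bits)
Total length = 5 + 9 + 2 = 16 bits.

Unary([4, 8, 1]) = 1111011111111010 (16 bits)


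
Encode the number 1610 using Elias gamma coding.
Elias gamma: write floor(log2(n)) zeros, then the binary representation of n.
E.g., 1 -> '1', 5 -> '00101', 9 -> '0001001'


num_bits = floor(log2(1610)) + 1 = 11
leading_zeros = num_bits - 1 = 10
binary(1610) = 11001001010

Elias gamma(1610) = '0000000000' + '11001001010' = 000000000011001001010 (21 bits)


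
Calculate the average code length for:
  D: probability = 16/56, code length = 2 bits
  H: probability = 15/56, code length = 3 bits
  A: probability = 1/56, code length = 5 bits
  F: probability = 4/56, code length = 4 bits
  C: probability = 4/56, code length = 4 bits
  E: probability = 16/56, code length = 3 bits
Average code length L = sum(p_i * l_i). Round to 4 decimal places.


Weighted contributions p_i * l_i:
  D: (16/56) * 2 = 32/56
  H: (15/56) * 3 = 45/56
  A: (1/56) * 5 = 5/56
  F: (4/56) * 4 = 16/56
  C: (4/56) * 4 = 16/56
  E: (16/56) * 3 = 48/56
Sum = (32 + 45 + 5 + 16 + 16 + 48)/56 = 162/56

L = 162/56 = 2.8929 bits/symbol


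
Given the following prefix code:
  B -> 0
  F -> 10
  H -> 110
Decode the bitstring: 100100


Decoding step by step:
Bits 10 -> F
Bits 0 -> B
Bits 10 -> F
Bits 0 -> B


Decoded message: FBFB


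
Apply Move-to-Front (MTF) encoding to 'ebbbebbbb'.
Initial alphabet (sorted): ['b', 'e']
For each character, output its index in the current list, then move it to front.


MTF encoding:
'e': index 1 in ['b', 'e'] -> ['e', 'b']
'b': index 1 in ['e', 'b'] -> ['b', 'e']
'b': index 0 in ['b', 'e'] -> ['b', 'e']
'b': index 0 in ['b', 'e'] -> ['b', 'e']
'e': index 1 in ['b', 'e'] -> ['e', 'b']
'b': index 1 in ['e', 'b'] -> ['b', 'e']
'b': index 0 in ['b', 'e'] -> ['b', 'e']
'b': index 0 in ['b', 'e'] -> ['b', 'e']
'b': index 0 in ['b', 'e'] -> ['b', 'e']


Output: [1, 1, 0, 0, 1, 1, 0, 0, 0]


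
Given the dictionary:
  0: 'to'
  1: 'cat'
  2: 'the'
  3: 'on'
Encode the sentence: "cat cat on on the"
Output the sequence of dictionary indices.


Look up each word in the dictionary:
  'cat' -> 1
  'cat' -> 1
  'on' -> 3
  'on' -> 3
  'the' -> 2

Encoded: [1, 1, 3, 3, 2]


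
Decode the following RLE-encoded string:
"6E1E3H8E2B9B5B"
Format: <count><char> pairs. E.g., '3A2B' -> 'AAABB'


Expanding each <count><char> pair:
  6E -> 'EEEEEE'
  1E -> 'E'
  3H -> 'HHH'
  8E -> 'EEEEEEEE'
  2B -> 'BB'
  9B -> 'BBBBBBBBB'
  5B -> 'BBBBB'

Decoded = EEEEEEEHHHEEEEEEEEBBBBBBBBBBBBBBBB


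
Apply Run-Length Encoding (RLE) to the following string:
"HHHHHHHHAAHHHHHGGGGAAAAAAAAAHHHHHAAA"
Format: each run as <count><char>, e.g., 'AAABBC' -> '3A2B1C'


Scanning runs left to right:
  i=0: run of 'H' x 8 -> '8H'
  i=8: run of 'A' x 2 -> '2A'
  i=10: run of 'H' x 5 -> '5H'
  i=15: run of 'G' x 4 -> '4G'
  i=19: run of 'A' x 9 -> '9A'
  i=28: run of 'H' x 5 -> '5H'
  i=33: run of 'A' x 3 -> '3A'

RLE = 8H2A5H4G9A5H3A


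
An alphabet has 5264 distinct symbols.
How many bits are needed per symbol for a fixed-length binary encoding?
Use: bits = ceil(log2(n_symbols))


log2(5264) = 12.3619
Bracket: 2^12 = 4096 < 5264 <= 2^13 = 8192
So ceil(log2(5264)) = 13

bits = ceil(log2(5264)) = ceil(12.3619) = 13 bits


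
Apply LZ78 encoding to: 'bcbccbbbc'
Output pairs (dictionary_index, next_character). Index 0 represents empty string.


LZ78 encoding steps:
Dictionary: {0: ''}
Step 1: w='' (idx 0), next='b' -> output (0, 'b'), add 'b' as idx 1
Step 2: w='' (idx 0), next='c' -> output (0, 'c'), add 'c' as idx 2
Step 3: w='b' (idx 1), next='c' -> output (1, 'c'), add 'bc' as idx 3
Step 4: w='c' (idx 2), next='b' -> output (2, 'b'), add 'cb' as idx 4
Step 5: w='b' (idx 1), next='b' -> output (1, 'b'), add 'bb' as idx 5
Step 6: w='c' (idx 2), end of input -> output (2, '')


Encoded: [(0, 'b'), (0, 'c'), (1, 'c'), (2, 'b'), (1, 'b'), (2, '')]


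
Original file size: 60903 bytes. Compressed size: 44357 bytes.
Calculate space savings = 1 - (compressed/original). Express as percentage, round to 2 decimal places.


ratio = compressed/original = 44357/60903 = 0.728322
savings = 1 - ratio = 1 - 0.728322 = 0.271678
as a percentage: 0.271678 * 100 = 27.17%

Space savings = 1 - 44357/60903 = 27.17%


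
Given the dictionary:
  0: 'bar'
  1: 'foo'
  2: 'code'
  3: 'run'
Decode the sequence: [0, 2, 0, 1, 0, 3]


Look up each index in the dictionary:
  0 -> 'bar'
  2 -> 'code'
  0 -> 'bar'
  1 -> 'foo'
  0 -> 'bar'
  3 -> 'run'

Decoded: "bar code bar foo bar run"


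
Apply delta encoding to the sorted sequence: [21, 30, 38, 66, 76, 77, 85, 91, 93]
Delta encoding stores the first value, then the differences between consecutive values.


First value: 21
Deltas:
  30 - 21 = 9
  38 - 30 = 8
  66 - 38 = 28
  76 - 66 = 10
  77 - 76 = 1
  85 - 77 = 8
  91 - 85 = 6
  93 - 91 = 2


Delta encoded: [21, 9, 8, 28, 10, 1, 8, 6, 2]


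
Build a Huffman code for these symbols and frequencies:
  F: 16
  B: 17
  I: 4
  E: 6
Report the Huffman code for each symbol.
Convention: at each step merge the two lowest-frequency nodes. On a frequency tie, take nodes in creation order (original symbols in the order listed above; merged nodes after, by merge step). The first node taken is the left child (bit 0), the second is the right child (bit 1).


Huffman tree construction:
Step 1: Merge I(4) + E(6) = 10
Step 2: Merge (I+E)(10) + F(16) = 26
Step 3: Merge B(17) + ((I+E)+F)(26) = 43
Read each symbol's code off the tree from the root (left child = 0, right child = 1).

Codes:
  F: 11 (length 2)
  B: 0 (length 1)
  I: 100 (length 3)
  E: 101 (length 3)
Average code length: 79/43 = 1.8372 bits/symbol


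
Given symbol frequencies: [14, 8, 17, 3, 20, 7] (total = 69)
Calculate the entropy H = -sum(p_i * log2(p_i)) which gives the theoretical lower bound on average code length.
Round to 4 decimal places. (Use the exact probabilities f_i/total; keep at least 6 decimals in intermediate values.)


Per-symbol terms -p_i * log2(p_i) with p_i = f_i/69:
  p = 14/69 = 0.202899: log2(p) = -2.301170, -p*log2(p) = 0.466904
  p = 8/69 = 0.115942: log2(p) = -3.108524, -p*log2(p) = 0.360409
  p = 17/69 = 0.246377: log2(p) = -2.021062, -p*log2(p) = 0.497943
  p = 3/69 = 0.043478: log2(p) = -4.523562, -p*log2(p) = 0.196677
  p = 20/69 = 0.289855: log2(p) = -1.786596, -p*log2(p) = 0.517854
  p = 7/69 = 0.101449: log2(p) = -3.301170, -p*log2(p) = 0.334901
H = 0.466904 + 0.360409 + 0.497943 + 0.196677 + 0.517854 + 0.334901 = 2.374688

H = 2.3747 bits/symbol


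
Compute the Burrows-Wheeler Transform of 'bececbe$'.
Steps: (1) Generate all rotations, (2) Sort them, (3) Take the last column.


Rotations (sorted):
  0: $bececbe -> last char: e
  1: be$becec -> last char: c
  2: bececbe$ -> last char: $
  3: cbe$bece -> last char: e
  4: cecbe$be -> last char: e
  5: e$bececb -> last char: b
  6: ecbe$bec -> last char: c
  7: ececbe$b -> last char: b


BWT = ec$eebcb


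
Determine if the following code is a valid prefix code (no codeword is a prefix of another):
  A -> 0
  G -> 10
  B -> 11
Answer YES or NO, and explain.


Checking each pair (does one codeword prefix another?):
  A='0' vs G='10': no prefix
  A='0' vs B='11': no prefix
  G='10' vs A='0': no prefix
  G='10' vs B='11': no prefix
  B='11' vs A='0': no prefix
  B='11' vs G='10': no prefix
No violation found over all pairs.

YES -- this is a valid prefix code. No codeword is a prefix of any other codeword.


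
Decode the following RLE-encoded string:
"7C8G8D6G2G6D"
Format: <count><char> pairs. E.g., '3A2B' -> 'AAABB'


Expanding each <count><char> pair:
  7C -> 'CCCCCCC'
  8G -> 'GGGGGGGG'
  8D -> 'DDDDDDDD'
  6G -> 'GGGGGG'
  2G -> 'GG'
  6D -> 'DDDDDD'

Decoded = CCCCCCCGGGGGGGGDDDDDDDDGGGGGGGGDDDDDD


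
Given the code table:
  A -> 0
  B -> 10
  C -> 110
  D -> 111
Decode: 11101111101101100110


Decoding:
111 -> D
0 -> A
111 -> D
110 -> C
110 -> C
110 -> C
0 -> A
110 -> C


Result: DADCCCAC


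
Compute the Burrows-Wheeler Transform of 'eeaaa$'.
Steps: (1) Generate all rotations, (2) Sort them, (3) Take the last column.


Rotations (sorted):
  0: $eeaaa -> last char: a
  1: a$eeaa -> last char: a
  2: aa$eea -> last char: a
  3: aaa$ee -> last char: e
  4: eaaa$e -> last char: e
  5: eeaaa$ -> last char: $


BWT = aaaee$


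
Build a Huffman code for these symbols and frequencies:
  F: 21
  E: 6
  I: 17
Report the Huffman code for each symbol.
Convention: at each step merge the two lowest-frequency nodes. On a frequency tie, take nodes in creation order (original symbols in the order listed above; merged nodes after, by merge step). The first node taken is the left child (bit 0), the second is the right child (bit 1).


Huffman tree construction:
Step 1: Merge E(6) + I(17) = 23
Step 2: Merge F(21) + (E+I)(23) = 44
Read each symbol's code off the tree from the root (left child = 0, right child = 1).

Codes:
  F: 0 (length 1)
  E: 10 (length 2)
  I: 11 (length 2)
Average code length: 67/44 = 1.5227 bits/symbol


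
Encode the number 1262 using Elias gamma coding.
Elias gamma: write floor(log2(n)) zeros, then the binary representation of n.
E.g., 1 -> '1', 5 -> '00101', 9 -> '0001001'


num_bits = floor(log2(1262)) + 1 = 11
leading_zeros = num_bits - 1 = 10
binary(1262) = 10011101110

Elias gamma(1262) = '0000000000' + '10011101110' = 000000000010011101110 (21 bits)


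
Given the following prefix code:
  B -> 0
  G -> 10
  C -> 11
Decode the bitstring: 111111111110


Decoding step by step:
Bits 11 -> C
Bits 11 -> C
Bits 11 -> C
Bits 11 -> C
Bits 11 -> C
Bits 10 -> G


Decoded message: CCCCCG


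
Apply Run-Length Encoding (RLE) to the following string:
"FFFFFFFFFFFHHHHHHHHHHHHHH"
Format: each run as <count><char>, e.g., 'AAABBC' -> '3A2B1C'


Scanning runs left to right:
  i=0: run of 'F' x 11 -> '11F'
  i=11: run of 'H' x 14 -> '14H'

RLE = 11F14H


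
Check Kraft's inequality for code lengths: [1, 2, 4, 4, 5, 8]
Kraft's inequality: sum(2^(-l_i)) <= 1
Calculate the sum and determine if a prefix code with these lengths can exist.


Sum = 2^(-1) + 2^(-2) + 2^(-4) + 2^(-4) + 2^(-5) + 2^(-8)
    = 0.5 + 0.25 + 0.0625 + 0.0625 + 0.03125 + 0.00390625
    = 233/256 = 0.91015625
Since 0.91015625 <= 1, Kraft's inequality IS satisfied.
A prefix code with these lengths CAN exist.

Kraft sum = 0.91015625. Satisfied.


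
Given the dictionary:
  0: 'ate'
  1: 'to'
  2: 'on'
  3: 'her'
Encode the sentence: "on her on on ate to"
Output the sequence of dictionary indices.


Look up each word in the dictionary:
  'on' -> 2
  'her' -> 3
  'on' -> 2
  'on' -> 2
  'ate' -> 0
  'to' -> 1

Encoded: [2, 3, 2, 2, 0, 1]


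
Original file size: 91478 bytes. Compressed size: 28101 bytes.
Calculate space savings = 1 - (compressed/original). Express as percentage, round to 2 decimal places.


ratio = compressed/original = 28101/91478 = 0.307189
savings = 1 - ratio = 1 - 0.307189 = 0.692811
as a percentage: 0.692811 * 100 = 69.28%

Space savings = 1 - 28101/91478 = 69.28%


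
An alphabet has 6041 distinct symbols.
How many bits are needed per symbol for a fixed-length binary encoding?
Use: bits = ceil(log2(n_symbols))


log2(6041) = 12.5606
Bracket: 2^12 = 4096 < 6041 <= 2^13 = 8192
So ceil(log2(6041)) = 13

bits = ceil(log2(6041)) = ceil(12.5606) = 13 bits


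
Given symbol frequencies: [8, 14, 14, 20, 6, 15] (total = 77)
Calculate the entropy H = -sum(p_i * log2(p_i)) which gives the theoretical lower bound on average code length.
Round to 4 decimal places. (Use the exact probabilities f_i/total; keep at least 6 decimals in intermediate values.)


Per-symbol terms -p_i * log2(p_i) with p_i = f_i/77:
  p = 8/77 = 0.103896: log2(p) = -3.266787, -p*log2(p) = 0.339406
  p = 14/77 = 0.181818: log2(p) = -2.459432, -p*log2(p) = 0.447169
  p = 14/77 = 0.181818: log2(p) = -2.459432, -p*log2(p) = 0.447169
  p = 20/77 = 0.259740: log2(p) = -1.944858, -p*log2(p) = 0.505158
  p = 6/77 = 0.077922: log2(p) = -3.681824, -p*log2(p) = 0.286895
  p = 15/77 = 0.194805: log2(p) = -2.359896, -p*log2(p) = 0.459720
H = 0.339406 + 0.447169 + 0.447169 + 0.505158 + 0.286895 + 0.459720 = 2.485517

H = 2.4855 bits/symbol


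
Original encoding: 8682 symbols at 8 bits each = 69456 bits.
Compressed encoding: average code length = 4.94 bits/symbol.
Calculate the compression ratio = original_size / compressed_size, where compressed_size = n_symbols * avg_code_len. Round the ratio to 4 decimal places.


original_size = n_symbols * orig_bits = 8682 * 8 = 69456 bits
compressed_size = n_symbols * avg_code_len = 8682 * 4.94 = 42889.08 bits
ratio = original_size / compressed_size = 69456 / 42889.08 = 1.6194

Compression ratio = 1.6194


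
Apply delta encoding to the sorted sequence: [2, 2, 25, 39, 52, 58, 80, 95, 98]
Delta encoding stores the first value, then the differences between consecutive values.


First value: 2
Deltas:
  2 - 2 = 0
  25 - 2 = 23
  39 - 25 = 14
  52 - 39 = 13
  58 - 52 = 6
  80 - 58 = 22
  95 - 80 = 15
  98 - 95 = 3


Delta encoded: [2, 0, 23, 14, 13, 6, 22, 15, 3]


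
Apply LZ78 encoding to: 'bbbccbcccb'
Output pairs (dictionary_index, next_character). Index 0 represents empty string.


LZ78 encoding steps:
Dictionary: {0: ''}
Step 1: w='' (idx 0), next='b' -> output (0, 'b'), add 'b' as idx 1
Step 2: w='b' (idx 1), next='b' -> output (1, 'b'), add 'bb' as idx 2
Step 3: w='' (idx 0), next='c' -> output (0, 'c'), add 'c' as idx 3
Step 4: w='c' (idx 3), next='b' -> output (3, 'b'), add 'cb' as idx 4
Step 5: w='c' (idx 3), next='c' -> output (3, 'c'), add 'cc' as idx 5
Step 6: w='cb' (idx 4), end of input -> output (4, '')


Encoded: [(0, 'b'), (1, 'b'), (0, 'c'), (3, 'b'), (3, 'c'), (4, '')]


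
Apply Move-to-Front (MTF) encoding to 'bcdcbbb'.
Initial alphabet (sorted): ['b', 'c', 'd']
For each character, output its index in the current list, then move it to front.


MTF encoding:
'b': index 0 in ['b', 'c', 'd'] -> ['b', 'c', 'd']
'c': index 1 in ['b', 'c', 'd'] -> ['c', 'b', 'd']
'd': index 2 in ['c', 'b', 'd'] -> ['d', 'c', 'b']
'c': index 1 in ['d', 'c', 'b'] -> ['c', 'd', 'b']
'b': index 2 in ['c', 'd', 'b'] -> ['b', 'c', 'd']
'b': index 0 in ['b', 'c', 'd'] -> ['b', 'c', 'd']
'b': index 0 in ['b', 'c', 'd'] -> ['b', 'c', 'd']


Output: [0, 1, 2, 1, 2, 0, 0]


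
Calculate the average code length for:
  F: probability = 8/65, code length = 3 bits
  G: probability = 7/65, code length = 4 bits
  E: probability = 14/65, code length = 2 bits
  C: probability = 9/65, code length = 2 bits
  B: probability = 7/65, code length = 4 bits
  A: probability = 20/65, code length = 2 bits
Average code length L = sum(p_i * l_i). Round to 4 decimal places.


Weighted contributions p_i * l_i:
  F: (8/65) * 3 = 24/65
  G: (7/65) * 4 = 28/65
  E: (14/65) * 2 = 28/65
  C: (9/65) * 2 = 18/65
  B: (7/65) * 4 = 28/65
  A: (20/65) * 2 = 40/65
Sum = (24 + 28 + 28 + 18 + 28 + 40)/65 = 166/65

L = 166/65 = 2.5538 bits/symbol


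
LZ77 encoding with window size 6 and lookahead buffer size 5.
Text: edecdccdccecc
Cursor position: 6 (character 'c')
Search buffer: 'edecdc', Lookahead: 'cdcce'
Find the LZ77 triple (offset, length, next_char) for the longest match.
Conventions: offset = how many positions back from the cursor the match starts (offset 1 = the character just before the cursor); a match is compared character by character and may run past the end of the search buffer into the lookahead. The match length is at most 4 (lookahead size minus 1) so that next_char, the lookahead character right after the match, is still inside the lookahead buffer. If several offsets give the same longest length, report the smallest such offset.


Try each offset into the search buffer:
  offset=1 (pos 5, char 'c'): match length 1
  offset=2 (pos 4, char 'd'): match length 0
  offset=3 (pos 3, char 'c'): match length 4
  offset=4 (pos 2, char 'e'): match length 0
  offset=5 (pos 1, char 'd'): match length 0
  offset=6 (pos 0, char 'e'): match length 0
Longest match has length 4 at offset 3.
next_char = character at position 6 + 4 = 10 -> 'e'

Best match: offset=3, length=4 (matching 'cdcc' starting at position 3)
LZ77 triple: (3, 4, 'e')


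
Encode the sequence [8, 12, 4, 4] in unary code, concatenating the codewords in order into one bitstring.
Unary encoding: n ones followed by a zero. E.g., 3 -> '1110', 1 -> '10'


Encode each number as n ones followed by a terminating 0:
  8 -> 111111110 (9 bits)
  12 -> 1111111111110 (13 bits)
  4 -> 11110 (5 bits)
  4 -> 11110 (5 bits)
Total length = 9 + 13 + 5 + 5 = 32 bits.

Unary([8, 12, 4, 4]) = 11111111011111111111101111011110 (32 bits)


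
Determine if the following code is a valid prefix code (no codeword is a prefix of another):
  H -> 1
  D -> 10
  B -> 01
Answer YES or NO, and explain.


Checking each pair (does one codeword prefix another?):
  H='1' vs D='10': prefix -- VIOLATION

NO -- this is NOT a valid prefix code. H (1) is a prefix of D (10).


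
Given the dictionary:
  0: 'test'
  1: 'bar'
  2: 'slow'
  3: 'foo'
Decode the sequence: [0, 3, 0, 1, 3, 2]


Look up each index in the dictionary:
  0 -> 'test'
  3 -> 'foo'
  0 -> 'test'
  1 -> 'bar'
  3 -> 'foo'
  2 -> 'slow'

Decoded: "test foo test bar foo slow"


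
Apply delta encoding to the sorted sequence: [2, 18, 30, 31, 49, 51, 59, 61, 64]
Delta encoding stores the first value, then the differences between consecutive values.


First value: 2
Deltas:
  18 - 2 = 16
  30 - 18 = 12
  31 - 30 = 1
  49 - 31 = 18
  51 - 49 = 2
  59 - 51 = 8
  61 - 59 = 2
  64 - 61 = 3


Delta encoded: [2, 16, 12, 1, 18, 2, 8, 2, 3]


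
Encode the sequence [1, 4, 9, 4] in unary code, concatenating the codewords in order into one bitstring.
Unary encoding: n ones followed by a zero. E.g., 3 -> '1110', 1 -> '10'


Encode each number as n ones followed by a terminating 0:
  1 -> 10 (2 bits)
  4 -> 11110 (5 bits)
  9 -> 1111111110 (10 bits)
  4 -> 11110 (5 bits)
Total length = 2 + 5 + 10 + 5 = 22 bits.

Unary([1, 4, 9, 4]) = 1011110111111111011110 (22 bits)


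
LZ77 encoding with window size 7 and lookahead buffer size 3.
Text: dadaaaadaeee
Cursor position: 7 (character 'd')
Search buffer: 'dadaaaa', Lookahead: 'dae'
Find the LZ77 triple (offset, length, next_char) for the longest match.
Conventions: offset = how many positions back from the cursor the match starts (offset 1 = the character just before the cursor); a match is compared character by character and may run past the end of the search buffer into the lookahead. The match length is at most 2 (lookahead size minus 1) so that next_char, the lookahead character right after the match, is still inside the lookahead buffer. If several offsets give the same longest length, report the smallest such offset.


Try each offset into the search buffer:
  offset=1 (pos 6, char 'a'): match length 0
  offset=2 (pos 5, char 'a'): match length 0
  offset=3 (pos 4, char 'a'): match length 0
  offset=4 (pos 3, char 'a'): match length 0
  offset=5 (pos 2, char 'd'): match length 2
  offset=6 (pos 1, char 'a'): match length 0
  offset=7 (pos 0, char 'd'): match length 2
Longest match has length 2, found at offsets 5, 7; take the smallest, offset 5.
next_char = character at position 7 + 2 = 9 -> 'e'

Best match: offset=5, length=2 (matching 'da' starting at position 2)
LZ77 triple: (5, 2, 'e')
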